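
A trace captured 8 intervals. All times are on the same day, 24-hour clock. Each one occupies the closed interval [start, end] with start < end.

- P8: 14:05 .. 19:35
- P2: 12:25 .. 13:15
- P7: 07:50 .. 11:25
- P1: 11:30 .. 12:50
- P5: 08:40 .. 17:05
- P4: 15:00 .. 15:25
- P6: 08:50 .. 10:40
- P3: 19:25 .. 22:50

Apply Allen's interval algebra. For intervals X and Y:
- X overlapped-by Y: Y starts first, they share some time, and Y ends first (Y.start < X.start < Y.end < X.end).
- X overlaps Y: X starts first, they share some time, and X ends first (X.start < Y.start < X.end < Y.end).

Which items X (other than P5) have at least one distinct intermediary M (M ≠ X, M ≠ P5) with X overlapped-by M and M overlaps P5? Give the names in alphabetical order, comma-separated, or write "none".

Target P5 = [08:40, 17:05].
Intermediaries M with M overlaps P5: P7.
Via P7 — items with X overlapped-by P7: none.
Union: none.

none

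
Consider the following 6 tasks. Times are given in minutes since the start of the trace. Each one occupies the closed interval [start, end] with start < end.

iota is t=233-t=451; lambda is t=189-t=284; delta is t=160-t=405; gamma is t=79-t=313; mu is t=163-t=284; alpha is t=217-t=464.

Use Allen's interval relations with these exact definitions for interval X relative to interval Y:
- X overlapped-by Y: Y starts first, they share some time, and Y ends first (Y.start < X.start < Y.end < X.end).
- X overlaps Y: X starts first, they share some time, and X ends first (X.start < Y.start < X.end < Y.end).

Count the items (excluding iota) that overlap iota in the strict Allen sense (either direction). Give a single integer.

Target iota = [t=233, t=451].
alpha [t=217, t=464] → contains → no.
delta [t=160, t=405] → overlaps → counts.
gamma [t=79, t=313] → overlaps → counts.
lambda [t=189, t=284] → overlaps → counts.
mu [t=163, t=284] → overlaps → counts.
Total: 4.

4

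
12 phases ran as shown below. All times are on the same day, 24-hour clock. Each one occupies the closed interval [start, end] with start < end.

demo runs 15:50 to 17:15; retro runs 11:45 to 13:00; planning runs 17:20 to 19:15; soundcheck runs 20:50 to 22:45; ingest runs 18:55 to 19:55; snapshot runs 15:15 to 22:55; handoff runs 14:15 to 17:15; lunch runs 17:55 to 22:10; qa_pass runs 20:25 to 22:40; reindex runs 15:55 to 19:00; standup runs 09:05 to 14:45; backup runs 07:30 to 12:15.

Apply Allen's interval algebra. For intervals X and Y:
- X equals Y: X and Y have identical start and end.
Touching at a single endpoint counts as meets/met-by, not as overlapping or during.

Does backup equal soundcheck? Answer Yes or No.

No

backup = [07:30, 12:15], soundcheck = [20:50, 22:45].
Actual relation of backup to soundcheck: before.
Asked whether 'equals' holds → No.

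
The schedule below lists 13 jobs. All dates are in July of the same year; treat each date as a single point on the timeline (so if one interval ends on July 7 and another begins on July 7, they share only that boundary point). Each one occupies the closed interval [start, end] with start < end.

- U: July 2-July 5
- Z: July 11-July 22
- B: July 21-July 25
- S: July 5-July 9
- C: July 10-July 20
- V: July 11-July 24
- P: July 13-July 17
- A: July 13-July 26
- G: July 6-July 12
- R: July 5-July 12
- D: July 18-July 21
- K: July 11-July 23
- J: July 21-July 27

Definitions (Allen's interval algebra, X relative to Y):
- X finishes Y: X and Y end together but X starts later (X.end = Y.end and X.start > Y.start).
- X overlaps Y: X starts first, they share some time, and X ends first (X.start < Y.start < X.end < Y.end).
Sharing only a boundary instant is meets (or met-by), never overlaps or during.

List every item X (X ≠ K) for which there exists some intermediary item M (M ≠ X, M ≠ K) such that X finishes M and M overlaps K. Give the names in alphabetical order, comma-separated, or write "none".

Target K = [July 11, July 23].
Intermediaries M with M overlaps K: C, G, R.
Via C — items with X finishes C: none.
Via G — items with X finishes G: none.
Via R — items with X finishes R: G.
Union: G.

G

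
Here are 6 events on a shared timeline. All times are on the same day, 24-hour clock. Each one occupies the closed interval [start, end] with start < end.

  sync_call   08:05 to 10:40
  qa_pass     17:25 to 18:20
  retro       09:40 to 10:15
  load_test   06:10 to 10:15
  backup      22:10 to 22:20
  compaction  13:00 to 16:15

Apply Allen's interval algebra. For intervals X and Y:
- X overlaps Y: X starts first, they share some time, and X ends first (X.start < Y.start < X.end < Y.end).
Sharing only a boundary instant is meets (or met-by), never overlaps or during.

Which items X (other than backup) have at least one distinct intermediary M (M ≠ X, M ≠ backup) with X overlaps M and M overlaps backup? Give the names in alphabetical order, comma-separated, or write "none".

Target backup = [22:10, 22:20].
Intermediaries M with M overlaps backup: none.
Union: none.

none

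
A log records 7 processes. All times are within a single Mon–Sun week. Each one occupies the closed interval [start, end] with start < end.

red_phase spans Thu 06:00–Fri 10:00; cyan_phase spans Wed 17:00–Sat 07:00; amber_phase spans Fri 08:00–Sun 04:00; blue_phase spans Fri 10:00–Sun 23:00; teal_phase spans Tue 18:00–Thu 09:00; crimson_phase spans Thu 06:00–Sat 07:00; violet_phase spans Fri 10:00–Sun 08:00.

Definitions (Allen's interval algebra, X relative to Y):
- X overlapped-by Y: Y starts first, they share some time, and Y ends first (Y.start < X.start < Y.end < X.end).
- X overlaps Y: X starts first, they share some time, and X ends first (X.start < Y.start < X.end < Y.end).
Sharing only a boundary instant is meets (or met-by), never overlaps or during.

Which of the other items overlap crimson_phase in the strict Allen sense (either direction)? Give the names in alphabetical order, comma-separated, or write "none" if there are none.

Target crimson_phase = [Thu 06:00, Sat 07:00].
amber_phase [Fri 08:00, Sun 04:00] → overlapped-by → yes.
blue_phase [Fri 10:00, Sun 23:00] → overlapped-by → yes.
cyan_phase [Wed 17:00, Sat 07:00] → finished-by → no.
red_phase [Thu 06:00, Fri 10:00] → starts → no.
teal_phase [Tue 18:00, Thu 09:00] → overlaps → yes.
violet_phase [Fri 10:00, Sun 08:00] → overlapped-by → yes.
Result: amber_phase, blue_phase, teal_phase, violet_phase.

amber_phase, blue_phase, teal_phase, violet_phase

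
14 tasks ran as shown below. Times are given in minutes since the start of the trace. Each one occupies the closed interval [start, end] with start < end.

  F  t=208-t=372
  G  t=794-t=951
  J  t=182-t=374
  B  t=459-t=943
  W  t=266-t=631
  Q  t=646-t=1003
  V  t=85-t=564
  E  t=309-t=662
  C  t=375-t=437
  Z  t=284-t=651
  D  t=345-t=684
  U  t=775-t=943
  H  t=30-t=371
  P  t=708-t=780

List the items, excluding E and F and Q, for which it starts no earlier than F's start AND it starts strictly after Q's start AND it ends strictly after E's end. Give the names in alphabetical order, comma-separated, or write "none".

G, P, U

Conditions: its start is no earlier than F's start (X.start >= t=208) AND its start is strictly after Q's start (X.start > t=646) AND its end is strictly after E's end (X.end > t=662).
B: start t=459 >= t=208? ✓; start t=459 > t=646? ✗; end t=943 > t=662? ✓ → no.
C: start t=375 >= t=208? ✓; start t=375 > t=646? ✗; end t=437 > t=662? ✗ → no.
D: start t=345 >= t=208? ✓; start t=345 > t=646? ✗; end t=684 > t=662? ✓ → no.
G: start t=794 >= t=208? ✓; start t=794 > t=646? ✓; end t=951 > t=662? ✓ → yes.
H: start t=30 >= t=208? ✗; start t=30 > t=646? ✗; end t=371 > t=662? ✗ → no.
J: start t=182 >= t=208? ✗; start t=182 > t=646? ✗; end t=374 > t=662? ✗ → no.
P: start t=708 >= t=208? ✓; start t=708 > t=646? ✓; end t=780 > t=662? ✓ → yes.
U: start t=775 >= t=208? ✓; start t=775 > t=646? ✓; end t=943 > t=662? ✓ → yes.
V: start t=85 >= t=208? ✗; start t=85 > t=646? ✗; end t=564 > t=662? ✗ → no.
W: start t=266 >= t=208? ✓; start t=266 > t=646? ✗; end t=631 > t=662? ✗ → no.
Z: start t=284 >= t=208? ✓; start t=284 > t=646? ✗; end t=651 > t=662? ✗ → no.
Result: G, P, U.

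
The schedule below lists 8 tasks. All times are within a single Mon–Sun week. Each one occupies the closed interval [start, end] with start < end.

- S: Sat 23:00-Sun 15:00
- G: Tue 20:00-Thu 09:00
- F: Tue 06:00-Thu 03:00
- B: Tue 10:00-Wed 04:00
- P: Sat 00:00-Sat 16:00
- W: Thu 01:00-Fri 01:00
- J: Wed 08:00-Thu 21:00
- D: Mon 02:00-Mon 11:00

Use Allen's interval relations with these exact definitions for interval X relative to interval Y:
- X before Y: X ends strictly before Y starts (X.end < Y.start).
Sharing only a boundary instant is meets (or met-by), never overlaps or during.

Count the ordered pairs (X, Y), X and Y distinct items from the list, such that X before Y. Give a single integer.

20

Checking all 56 ordered pairs for relation 'before'; matching pairs in alphabetical order:
(B, J): B before J ✓
(B, P): B before P ✓
(B, S): B before S ✓
(B, W): B before W ✓
(D, B): D before B ✓
(D, F): D before F ✓
(D, G): D before G ✓
(D, J): D before J ✓
(D, P): D before P ✓
(D, S): D before S ✓
(D, W): D before W ✓
(F, P): F before P ✓
(F, S): F before S ✓
(G, P): G before P ✓
(G, S): G before S ✓
(J, P): J before P ✓
(J, S): J before S ✓
(P, S): P before S ✓
(W, P): W before P ✓
(W, S): W before S ✓
Count: 20.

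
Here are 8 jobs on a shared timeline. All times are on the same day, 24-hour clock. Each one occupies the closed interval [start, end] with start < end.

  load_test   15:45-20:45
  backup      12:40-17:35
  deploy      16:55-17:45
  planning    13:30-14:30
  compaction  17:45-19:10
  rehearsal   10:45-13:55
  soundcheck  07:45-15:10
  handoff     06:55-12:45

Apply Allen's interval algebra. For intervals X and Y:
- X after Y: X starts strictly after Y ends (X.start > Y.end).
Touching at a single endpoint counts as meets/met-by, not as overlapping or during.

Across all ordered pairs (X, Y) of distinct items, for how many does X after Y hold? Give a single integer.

Checking all 56 ordered pairs for relation 'after'; matching pairs in alphabetical order:
(compaction, backup): compaction after backup ✓
(compaction, handoff): compaction after handoff ✓
(compaction, planning): compaction after planning ✓
(compaction, rehearsal): compaction after rehearsal ✓
(compaction, soundcheck): compaction after soundcheck ✓
(deploy, handoff): deploy after handoff ✓
(deploy, planning): deploy after planning ✓
(deploy, rehearsal): deploy after rehearsal ✓
(deploy, soundcheck): deploy after soundcheck ✓
(load_test, handoff): load_test after handoff ✓
(load_test, planning): load_test after planning ✓
(load_test, rehearsal): load_test after rehearsal ✓
(load_test, soundcheck): load_test after soundcheck ✓
(planning, handoff): planning after handoff ✓
Count: 14.

14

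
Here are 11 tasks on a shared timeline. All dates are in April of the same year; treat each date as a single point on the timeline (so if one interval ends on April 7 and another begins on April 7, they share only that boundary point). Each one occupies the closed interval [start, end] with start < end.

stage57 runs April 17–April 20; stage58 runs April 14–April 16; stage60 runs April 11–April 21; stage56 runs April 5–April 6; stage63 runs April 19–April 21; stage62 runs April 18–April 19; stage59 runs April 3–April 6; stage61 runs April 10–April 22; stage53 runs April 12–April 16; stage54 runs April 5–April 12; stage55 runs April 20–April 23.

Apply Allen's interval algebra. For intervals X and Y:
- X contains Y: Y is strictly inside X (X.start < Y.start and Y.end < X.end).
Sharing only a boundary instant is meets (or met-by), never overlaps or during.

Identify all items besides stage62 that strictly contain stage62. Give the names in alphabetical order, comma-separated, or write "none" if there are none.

stage57, stage60, stage61

Target stage62 = [April 18, April 19].
stage53 [April 12, April 16] → before → no.
stage54 [April 5, April 12] → before → no.
stage55 [April 20, April 23] → after → no.
stage56 [April 5, April 6] → before → no.
stage57 [April 17, April 20] → contains → yes.
stage58 [April 14, April 16] → before → no.
stage59 [April 3, April 6] → before → no.
stage60 [April 11, April 21] → contains → yes.
stage61 [April 10, April 22] → contains → yes.
stage63 [April 19, April 21] → met-by → no.
Result: stage57, stage60, stage61.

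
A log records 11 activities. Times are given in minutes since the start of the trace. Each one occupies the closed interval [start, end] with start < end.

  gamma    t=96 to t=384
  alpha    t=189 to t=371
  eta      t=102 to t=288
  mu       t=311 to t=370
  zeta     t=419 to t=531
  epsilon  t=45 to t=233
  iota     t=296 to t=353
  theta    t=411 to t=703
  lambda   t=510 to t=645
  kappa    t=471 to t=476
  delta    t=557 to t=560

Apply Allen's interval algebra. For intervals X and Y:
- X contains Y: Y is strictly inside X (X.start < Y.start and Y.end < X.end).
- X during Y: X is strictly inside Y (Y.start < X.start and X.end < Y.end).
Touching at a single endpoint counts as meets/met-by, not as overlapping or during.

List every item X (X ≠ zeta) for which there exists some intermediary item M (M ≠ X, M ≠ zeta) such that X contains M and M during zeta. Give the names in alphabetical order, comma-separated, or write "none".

theta

Target zeta = [t=419, t=531].
Intermediaries M with M during zeta: kappa.
Via kappa — items with X contains kappa: theta.
Union: theta.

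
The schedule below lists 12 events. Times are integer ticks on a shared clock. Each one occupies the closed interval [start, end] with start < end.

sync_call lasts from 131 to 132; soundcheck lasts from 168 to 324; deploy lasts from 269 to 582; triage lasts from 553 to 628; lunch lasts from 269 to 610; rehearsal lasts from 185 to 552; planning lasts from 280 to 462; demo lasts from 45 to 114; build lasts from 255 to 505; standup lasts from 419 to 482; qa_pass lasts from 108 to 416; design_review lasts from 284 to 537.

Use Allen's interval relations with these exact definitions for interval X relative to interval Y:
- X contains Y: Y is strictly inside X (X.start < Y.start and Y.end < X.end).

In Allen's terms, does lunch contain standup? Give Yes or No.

lunch = [269, 610], standup = [419, 482].
Actual relation of lunch to standup: contains.
Asked whether 'contains' holds → Yes.

Yes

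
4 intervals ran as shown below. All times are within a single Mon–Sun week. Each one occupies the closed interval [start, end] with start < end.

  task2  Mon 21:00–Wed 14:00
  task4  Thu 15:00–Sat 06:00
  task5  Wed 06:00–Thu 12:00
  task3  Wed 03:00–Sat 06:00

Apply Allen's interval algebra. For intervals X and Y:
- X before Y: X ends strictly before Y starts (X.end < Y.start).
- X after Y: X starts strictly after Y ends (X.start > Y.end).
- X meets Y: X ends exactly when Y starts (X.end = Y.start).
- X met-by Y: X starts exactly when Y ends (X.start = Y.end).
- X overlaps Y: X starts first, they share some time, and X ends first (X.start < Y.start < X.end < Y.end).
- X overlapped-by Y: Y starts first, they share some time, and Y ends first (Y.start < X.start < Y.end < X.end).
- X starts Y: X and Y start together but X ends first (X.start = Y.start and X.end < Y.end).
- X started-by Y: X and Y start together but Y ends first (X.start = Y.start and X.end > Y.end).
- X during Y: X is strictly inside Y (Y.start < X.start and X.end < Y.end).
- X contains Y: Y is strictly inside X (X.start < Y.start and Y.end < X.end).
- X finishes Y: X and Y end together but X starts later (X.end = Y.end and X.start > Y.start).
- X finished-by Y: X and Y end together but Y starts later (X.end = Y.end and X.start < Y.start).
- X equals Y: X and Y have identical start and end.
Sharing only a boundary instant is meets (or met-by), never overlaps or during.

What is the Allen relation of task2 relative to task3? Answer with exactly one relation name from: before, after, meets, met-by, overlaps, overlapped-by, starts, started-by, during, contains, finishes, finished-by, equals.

task2 = [Mon 21:00, Wed 14:00]; task3 = [Wed 03:00, Sat 06:00].
Compare endpoints: task2.start < task3.start, task2.start < task3.end, task2.end > task3.start, task2.end < task3.end.
That pattern is 'overlaps'.

overlaps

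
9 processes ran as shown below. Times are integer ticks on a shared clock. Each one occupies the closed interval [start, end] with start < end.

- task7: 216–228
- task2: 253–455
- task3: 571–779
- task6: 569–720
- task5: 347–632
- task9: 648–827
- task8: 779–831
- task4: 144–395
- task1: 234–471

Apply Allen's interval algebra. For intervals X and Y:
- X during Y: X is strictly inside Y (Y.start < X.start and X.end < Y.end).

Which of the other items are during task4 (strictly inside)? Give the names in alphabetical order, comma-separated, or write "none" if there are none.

task7

Target task4 = [144, 395].
task1 [234, 471] → overlapped-by → no.
task2 [253, 455] → overlapped-by → no.
task3 [571, 779] → after → no.
task5 [347, 632] → overlapped-by → no.
task6 [569, 720] → after → no.
task7 [216, 228] → during → yes.
task8 [779, 831] → after → no.
task9 [648, 827] → after → no.
Result: task7.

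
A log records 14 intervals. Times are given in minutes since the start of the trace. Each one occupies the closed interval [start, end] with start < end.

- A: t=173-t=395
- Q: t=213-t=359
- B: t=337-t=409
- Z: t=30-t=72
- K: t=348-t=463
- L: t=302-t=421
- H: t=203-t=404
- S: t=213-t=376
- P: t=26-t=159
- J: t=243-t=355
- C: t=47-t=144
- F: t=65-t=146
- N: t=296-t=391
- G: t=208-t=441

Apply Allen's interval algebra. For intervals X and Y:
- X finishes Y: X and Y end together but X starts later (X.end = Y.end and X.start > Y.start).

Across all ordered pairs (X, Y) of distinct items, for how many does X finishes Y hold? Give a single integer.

Checking all 182 ordered pairs for relation 'finishes'; matching pairs in alphabetical order:
No pair satisfies it.
Count: 0.

0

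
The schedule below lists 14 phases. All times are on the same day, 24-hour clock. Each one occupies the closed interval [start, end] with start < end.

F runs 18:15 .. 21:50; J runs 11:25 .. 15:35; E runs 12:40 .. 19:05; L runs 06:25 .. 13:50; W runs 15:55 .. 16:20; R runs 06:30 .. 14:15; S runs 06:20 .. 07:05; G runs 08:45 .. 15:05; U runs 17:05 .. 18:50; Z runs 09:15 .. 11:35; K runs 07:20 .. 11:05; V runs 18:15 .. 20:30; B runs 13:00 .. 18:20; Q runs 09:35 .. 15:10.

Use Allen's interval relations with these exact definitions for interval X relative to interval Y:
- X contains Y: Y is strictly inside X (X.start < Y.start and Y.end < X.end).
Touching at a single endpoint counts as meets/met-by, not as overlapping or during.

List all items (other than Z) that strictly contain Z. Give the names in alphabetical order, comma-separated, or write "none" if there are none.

Target Z = [09:15, 11:35].
B [13:00, 18:20] → after → no.
E [12:40, 19:05] → after → no.
F [18:15, 21:50] → after → no.
G [08:45, 15:05] → contains → yes.
J [11:25, 15:35] → overlapped-by → no.
K [07:20, 11:05] → overlaps → no.
L [06:25, 13:50] → contains → yes.
Q [09:35, 15:10] → overlapped-by → no.
R [06:30, 14:15] → contains → yes.
S [06:20, 07:05] → before → no.
U [17:05, 18:50] → after → no.
V [18:15, 20:30] → after → no.
W [15:55, 16:20] → after → no.
Result: G, L, R.

G, L, R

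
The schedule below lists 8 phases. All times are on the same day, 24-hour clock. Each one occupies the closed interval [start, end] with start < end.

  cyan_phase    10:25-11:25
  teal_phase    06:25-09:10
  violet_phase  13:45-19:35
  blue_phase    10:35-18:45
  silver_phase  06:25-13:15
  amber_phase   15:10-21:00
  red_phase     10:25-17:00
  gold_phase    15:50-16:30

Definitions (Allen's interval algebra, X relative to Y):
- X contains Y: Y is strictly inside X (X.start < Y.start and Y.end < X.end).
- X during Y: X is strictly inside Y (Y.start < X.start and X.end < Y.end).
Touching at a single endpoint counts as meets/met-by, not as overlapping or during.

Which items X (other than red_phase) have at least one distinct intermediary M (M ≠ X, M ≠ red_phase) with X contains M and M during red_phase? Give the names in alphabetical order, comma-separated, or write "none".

Target red_phase = [10:25, 17:00].
Intermediaries M with M during red_phase: gold_phase.
Via gold_phase — items with X contains gold_phase: amber_phase, blue_phase, violet_phase.
Union: amber_phase, blue_phase, violet_phase.

amber_phase, blue_phase, violet_phase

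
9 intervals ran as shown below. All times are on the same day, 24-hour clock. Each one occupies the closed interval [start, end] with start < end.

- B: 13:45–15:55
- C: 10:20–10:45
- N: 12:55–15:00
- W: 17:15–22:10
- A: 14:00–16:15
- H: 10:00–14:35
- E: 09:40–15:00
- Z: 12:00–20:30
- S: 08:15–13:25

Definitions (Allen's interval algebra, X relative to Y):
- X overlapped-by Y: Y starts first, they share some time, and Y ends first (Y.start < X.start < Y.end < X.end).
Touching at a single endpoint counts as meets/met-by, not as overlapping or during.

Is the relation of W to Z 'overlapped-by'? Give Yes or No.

W = [17:15, 22:10], Z = [12:00, 20:30].
Actual relation of W to Z: overlapped-by.
Asked whether 'overlapped-by' holds → Yes.

Yes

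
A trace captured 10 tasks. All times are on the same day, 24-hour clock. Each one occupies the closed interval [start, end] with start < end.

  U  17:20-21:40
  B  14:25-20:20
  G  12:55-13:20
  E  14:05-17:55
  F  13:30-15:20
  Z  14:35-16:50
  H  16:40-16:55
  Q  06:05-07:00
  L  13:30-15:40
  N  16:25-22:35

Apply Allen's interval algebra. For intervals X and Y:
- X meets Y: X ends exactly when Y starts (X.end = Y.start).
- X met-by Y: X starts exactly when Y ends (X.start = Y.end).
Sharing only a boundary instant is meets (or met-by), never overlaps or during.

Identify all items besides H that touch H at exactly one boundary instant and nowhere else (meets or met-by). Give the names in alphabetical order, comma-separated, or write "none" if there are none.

Target H = [16:40, 16:55].
B [14:25, 20:20] → contains → no.
E [14:05, 17:55] → contains → no.
F [13:30, 15:20] → before → no.
G [12:55, 13:20] → before → no.
L [13:30, 15:40] → before → no.
N [16:25, 22:35] → contains → no.
Q [06:05, 07:00] → before → no.
U [17:20, 21:40] → after → no.
Z [14:35, 16:50] → overlaps → no.
Result: none.

none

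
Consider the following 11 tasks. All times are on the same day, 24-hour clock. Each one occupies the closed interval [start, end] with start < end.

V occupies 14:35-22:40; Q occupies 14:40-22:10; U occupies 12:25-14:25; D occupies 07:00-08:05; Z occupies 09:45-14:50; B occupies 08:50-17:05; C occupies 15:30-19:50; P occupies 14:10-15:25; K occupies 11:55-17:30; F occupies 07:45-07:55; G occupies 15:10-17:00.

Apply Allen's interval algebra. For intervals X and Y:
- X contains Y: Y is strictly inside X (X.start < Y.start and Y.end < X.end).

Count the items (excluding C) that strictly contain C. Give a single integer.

Target C = [15:30, 19:50].
B [08:50, 17:05] → overlaps → no.
D [07:00, 08:05] → before → no.
F [07:45, 07:55] → before → no.
G [15:10, 17:00] → overlaps → no.
K [11:55, 17:30] → overlaps → no.
P [14:10, 15:25] → before → no.
Q [14:40, 22:10] → contains → counts.
U [12:25, 14:25] → before → no.
V [14:35, 22:40] → contains → counts.
Z [09:45, 14:50] → before → no.
Total: 2.

2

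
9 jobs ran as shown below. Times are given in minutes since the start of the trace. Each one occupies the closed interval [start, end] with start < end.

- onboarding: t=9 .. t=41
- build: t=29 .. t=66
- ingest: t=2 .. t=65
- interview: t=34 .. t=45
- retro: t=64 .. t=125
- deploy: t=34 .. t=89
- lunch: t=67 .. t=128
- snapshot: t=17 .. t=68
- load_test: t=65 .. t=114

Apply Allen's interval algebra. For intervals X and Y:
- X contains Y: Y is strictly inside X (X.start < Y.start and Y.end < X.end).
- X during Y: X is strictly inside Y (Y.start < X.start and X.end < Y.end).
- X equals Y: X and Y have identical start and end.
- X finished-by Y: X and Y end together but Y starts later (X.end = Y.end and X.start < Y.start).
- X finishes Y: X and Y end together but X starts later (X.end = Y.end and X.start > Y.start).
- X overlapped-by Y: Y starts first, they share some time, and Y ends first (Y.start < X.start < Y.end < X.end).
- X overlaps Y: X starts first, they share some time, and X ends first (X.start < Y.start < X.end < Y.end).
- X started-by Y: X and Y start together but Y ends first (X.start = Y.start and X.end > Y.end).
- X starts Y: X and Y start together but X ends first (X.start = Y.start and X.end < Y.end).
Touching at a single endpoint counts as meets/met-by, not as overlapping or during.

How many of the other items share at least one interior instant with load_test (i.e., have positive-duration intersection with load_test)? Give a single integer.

5

Target load_test = [t=65, t=114].
build [t=29, t=66] → overlaps → counts.
deploy [t=34, t=89] → overlaps → counts.
ingest [t=2, t=65] → meets → no.
interview [t=34, t=45] → before → no.
lunch [t=67, t=128] → overlapped-by → counts.
onboarding [t=9, t=41] → before → no.
retro [t=64, t=125] → contains → counts.
snapshot [t=17, t=68] → overlaps → counts.
Total: 5.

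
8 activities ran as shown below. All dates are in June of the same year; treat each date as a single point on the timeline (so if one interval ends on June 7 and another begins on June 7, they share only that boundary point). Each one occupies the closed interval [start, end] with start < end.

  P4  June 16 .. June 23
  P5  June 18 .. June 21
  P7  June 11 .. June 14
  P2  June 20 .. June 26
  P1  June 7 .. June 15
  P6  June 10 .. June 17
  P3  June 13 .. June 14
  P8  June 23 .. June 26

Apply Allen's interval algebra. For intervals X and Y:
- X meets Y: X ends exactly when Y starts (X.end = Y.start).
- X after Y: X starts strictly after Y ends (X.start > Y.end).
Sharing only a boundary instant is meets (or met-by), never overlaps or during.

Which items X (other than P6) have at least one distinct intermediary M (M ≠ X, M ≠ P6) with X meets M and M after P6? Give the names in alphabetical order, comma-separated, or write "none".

P4

Target P6 = [June 10, June 17].
Intermediaries M with M after P6: P2, P5, P8.
Via P2 — items with X meets P2: none.
Via P5 — items with X meets P5: none.
Via P8 — items with X meets P8: P4.
Union: P4.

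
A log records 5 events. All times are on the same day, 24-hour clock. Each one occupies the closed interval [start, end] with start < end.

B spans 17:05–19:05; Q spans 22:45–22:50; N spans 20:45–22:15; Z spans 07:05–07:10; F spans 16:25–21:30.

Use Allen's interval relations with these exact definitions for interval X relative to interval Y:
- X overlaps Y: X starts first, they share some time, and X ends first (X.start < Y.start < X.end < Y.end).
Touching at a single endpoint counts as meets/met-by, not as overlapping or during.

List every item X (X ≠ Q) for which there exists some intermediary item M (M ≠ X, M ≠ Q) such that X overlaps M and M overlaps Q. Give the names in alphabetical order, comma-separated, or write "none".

none

Target Q = [22:45, 22:50].
Intermediaries M with M overlaps Q: none.
Union: none.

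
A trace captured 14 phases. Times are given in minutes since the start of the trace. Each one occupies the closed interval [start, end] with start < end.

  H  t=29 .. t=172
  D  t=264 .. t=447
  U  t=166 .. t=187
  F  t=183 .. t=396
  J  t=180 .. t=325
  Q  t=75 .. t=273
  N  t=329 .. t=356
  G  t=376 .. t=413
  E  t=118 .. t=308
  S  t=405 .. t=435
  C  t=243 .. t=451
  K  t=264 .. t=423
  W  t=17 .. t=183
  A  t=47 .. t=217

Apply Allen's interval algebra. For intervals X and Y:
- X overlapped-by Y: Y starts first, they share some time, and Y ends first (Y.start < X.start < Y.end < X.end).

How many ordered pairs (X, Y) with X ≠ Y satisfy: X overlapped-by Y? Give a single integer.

36

Checking all 182 ordered pairs for relation 'overlapped-by'; matching pairs in alphabetical order:
(A, H): A overlapped-by H ✓
(A, W): A overlapped-by W ✓
(C, E): C overlapped-by E ✓
(C, F): C overlapped-by F ✓
(C, J): C overlapped-by J ✓
(C, Q): C overlapped-by Q ✓
(D, E): D overlapped-by E ✓
(D, F): D overlapped-by F ✓
(D, J): D overlapped-by J ✓
(D, Q): D overlapped-by Q ✓
(E, A): E overlapped-by A ✓
(E, H): E overlapped-by H ✓
(E, Q): E overlapped-by Q ✓
(E, W): E overlapped-by W ✓
(F, A): F overlapped-by A ✓
(F, E): F overlapped-by E ✓
(F, J): F overlapped-by J ✓
(F, Q): F overlapped-by Q ✓
(F, U): F overlapped-by U ✓
(G, F): G overlapped-by F ✓
(J, A): J overlapped-by A ✓
(J, E): J overlapped-by E ✓
(J, Q): J overlapped-by Q ✓
(J, U): J overlapped-by U ✓
... plus 12 further pairs not listed.
Count: 36.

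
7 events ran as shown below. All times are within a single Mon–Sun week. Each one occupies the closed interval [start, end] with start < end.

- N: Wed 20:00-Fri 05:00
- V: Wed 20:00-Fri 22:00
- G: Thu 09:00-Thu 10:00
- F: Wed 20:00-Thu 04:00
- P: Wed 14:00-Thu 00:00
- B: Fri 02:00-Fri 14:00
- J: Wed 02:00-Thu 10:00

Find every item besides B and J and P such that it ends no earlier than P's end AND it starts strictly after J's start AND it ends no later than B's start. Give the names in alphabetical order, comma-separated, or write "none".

Conditions: its end is no earlier than P's end (X.end >= Thu 00:00) AND its start is strictly after J's start (X.start > Wed 02:00) AND its end is no later than B's start (X.end <= Fri 02:00).
F: end Thu 04:00 >= Thu 00:00? ✓; start Wed 20:00 > Wed 02:00? ✓; end Thu 04:00 <= Fri 02:00? ✓ → yes.
G: end Thu 10:00 >= Thu 00:00? ✓; start Thu 09:00 > Wed 02:00? ✓; end Thu 10:00 <= Fri 02:00? ✓ → yes.
N: end Fri 05:00 >= Thu 00:00? ✓; start Wed 20:00 > Wed 02:00? ✓; end Fri 05:00 <= Fri 02:00? ✗ → no.
V: end Fri 22:00 >= Thu 00:00? ✓; start Wed 20:00 > Wed 02:00? ✓; end Fri 22:00 <= Fri 02:00? ✗ → no.
Result: F, G.

F, G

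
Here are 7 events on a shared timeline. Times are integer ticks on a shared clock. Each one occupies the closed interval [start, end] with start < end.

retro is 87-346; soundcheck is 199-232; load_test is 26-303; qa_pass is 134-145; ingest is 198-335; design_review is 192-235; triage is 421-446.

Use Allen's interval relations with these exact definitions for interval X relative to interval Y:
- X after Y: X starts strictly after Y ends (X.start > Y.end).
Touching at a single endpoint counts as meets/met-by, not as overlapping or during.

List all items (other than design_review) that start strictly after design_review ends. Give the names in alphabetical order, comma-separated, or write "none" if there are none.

triage

Target design_review = [192, 235].
ingest [198, 335] → overlapped-by → no.
load_test [26, 303] → contains → no.
qa_pass [134, 145] → before → no.
retro [87, 346] → contains → no.
soundcheck [199, 232] → during → no.
triage [421, 446] → after → yes.
Result: triage.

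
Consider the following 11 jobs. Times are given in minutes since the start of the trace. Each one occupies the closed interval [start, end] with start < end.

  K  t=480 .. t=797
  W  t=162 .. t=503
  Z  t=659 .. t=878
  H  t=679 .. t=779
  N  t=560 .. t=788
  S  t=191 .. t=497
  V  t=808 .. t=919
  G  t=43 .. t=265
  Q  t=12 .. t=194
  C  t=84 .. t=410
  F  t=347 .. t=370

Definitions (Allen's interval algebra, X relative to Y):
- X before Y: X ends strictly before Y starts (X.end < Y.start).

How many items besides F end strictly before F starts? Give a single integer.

2

Target F = [t=347, t=370].
C [t=84, t=410] → contains → no.
G [t=43, t=265] → before → counts.
H [t=679, t=779] → after → no.
K [t=480, t=797] → after → no.
N [t=560, t=788] → after → no.
Q [t=12, t=194] → before → counts.
S [t=191, t=497] → contains → no.
V [t=808, t=919] → after → no.
W [t=162, t=503] → contains → no.
Z [t=659, t=878] → after → no.
Total: 2.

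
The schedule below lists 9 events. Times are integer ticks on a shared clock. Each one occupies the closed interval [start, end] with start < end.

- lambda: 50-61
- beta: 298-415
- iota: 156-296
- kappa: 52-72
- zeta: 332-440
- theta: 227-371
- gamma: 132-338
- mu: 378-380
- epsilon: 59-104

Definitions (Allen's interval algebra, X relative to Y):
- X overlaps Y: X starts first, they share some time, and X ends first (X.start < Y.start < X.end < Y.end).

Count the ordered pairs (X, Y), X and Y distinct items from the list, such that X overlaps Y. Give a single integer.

Checking all 72 ordered pairs for relation 'overlaps'; matching pairs in alphabetical order:
(beta, zeta): beta overlaps zeta ✓
(gamma, beta): gamma overlaps beta ✓
(gamma, theta): gamma overlaps theta ✓
(gamma, zeta): gamma overlaps zeta ✓
(iota, theta): iota overlaps theta ✓
(kappa, epsilon): kappa overlaps epsilon ✓
(lambda, epsilon): lambda overlaps epsilon ✓
(lambda, kappa): lambda overlaps kappa ✓
(theta, beta): theta overlaps beta ✓
(theta, zeta): theta overlaps zeta ✓
Count: 10.

10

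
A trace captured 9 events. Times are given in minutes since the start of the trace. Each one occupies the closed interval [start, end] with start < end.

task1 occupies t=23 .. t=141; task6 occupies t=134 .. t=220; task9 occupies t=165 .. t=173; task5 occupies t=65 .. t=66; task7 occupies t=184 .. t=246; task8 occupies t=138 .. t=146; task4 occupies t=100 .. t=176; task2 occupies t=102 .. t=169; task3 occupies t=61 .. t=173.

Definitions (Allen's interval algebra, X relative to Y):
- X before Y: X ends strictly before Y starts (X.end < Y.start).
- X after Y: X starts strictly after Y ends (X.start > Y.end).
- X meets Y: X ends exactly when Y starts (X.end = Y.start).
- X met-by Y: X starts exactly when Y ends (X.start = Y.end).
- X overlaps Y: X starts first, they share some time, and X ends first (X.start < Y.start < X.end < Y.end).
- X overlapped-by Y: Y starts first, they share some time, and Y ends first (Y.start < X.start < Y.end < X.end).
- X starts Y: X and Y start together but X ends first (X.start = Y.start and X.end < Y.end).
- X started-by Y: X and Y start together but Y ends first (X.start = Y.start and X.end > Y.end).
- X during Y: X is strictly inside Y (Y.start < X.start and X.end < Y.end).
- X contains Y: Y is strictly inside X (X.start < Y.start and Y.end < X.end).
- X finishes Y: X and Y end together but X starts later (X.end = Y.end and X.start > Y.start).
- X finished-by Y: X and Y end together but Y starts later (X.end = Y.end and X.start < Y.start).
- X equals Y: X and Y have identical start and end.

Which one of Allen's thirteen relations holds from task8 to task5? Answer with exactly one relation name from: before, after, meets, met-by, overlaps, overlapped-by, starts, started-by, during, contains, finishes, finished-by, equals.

task8 = [t=138, t=146]; task5 = [t=65, t=66].
Compare endpoints: task8.start > task5.start, task8.start > task5.end, task8.end > task5.start, task8.end > task5.end.
That pattern is 'after'.

after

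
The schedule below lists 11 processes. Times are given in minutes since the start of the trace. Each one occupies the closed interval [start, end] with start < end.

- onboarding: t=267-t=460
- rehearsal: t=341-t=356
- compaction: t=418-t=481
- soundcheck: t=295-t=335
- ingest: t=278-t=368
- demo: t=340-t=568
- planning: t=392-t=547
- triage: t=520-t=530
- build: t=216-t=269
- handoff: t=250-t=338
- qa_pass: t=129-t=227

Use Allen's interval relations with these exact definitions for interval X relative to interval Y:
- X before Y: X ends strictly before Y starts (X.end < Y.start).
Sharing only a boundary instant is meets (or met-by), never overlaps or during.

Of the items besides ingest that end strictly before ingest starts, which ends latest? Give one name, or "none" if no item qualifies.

Target ingest = [t=278, t=368].
build [t=216, t=269] → before → candidate.
compaction [t=418, t=481] → after → excluded.
demo [t=340, t=568] → overlapped-by → excluded.
handoff [t=250, t=338] → overlaps → excluded.
onboarding [t=267, t=460] → contains → excluded.
planning [t=392, t=547] → after → excluded.
qa_pass [t=129, t=227] → before → candidate.
rehearsal [t=341, t=356] → during → excluded.
soundcheck [t=295, t=335] → during → excluded.
triage [t=520, t=530] → after → excluded.
Among candidates, latest end is t=269 → build.

build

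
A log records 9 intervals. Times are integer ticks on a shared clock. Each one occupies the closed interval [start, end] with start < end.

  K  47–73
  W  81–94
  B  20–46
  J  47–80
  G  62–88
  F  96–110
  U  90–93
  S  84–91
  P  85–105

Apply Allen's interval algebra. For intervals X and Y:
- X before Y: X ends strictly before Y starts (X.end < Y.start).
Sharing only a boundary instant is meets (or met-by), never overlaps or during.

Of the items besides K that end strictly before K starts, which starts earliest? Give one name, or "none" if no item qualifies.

Target K = [47, 73].
B [20, 46] → before → candidate.
F [96, 110] → after → excluded.
G [62, 88] → overlapped-by → excluded.
J [47, 80] → started-by → excluded.
P [85, 105] → after → excluded.
S [84, 91] → after → excluded.
U [90, 93] → after → excluded.
W [81, 94] → after → excluded.
Among candidates, earliest start is 20 → B.

B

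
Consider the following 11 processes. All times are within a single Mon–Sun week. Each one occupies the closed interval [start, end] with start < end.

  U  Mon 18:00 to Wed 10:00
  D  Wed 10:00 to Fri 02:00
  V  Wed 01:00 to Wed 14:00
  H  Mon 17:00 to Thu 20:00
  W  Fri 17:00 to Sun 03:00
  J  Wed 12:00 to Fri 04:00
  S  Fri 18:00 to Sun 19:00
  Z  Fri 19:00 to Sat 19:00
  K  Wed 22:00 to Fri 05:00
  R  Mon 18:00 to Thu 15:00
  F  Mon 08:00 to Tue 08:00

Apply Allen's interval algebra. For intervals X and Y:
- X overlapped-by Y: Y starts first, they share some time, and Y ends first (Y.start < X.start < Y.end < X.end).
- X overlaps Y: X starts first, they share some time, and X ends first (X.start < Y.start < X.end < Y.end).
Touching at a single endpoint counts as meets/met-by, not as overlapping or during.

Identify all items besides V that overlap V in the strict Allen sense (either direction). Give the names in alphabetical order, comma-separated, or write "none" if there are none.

Target V = [Wed 01:00, Wed 14:00].
D [Wed 10:00, Fri 02:00] → overlapped-by → yes.
F [Mon 08:00, Tue 08:00] → before → no.
H [Mon 17:00, Thu 20:00] → contains → no.
J [Wed 12:00, Fri 04:00] → overlapped-by → yes.
K [Wed 22:00, Fri 05:00] → after → no.
R [Mon 18:00, Thu 15:00] → contains → no.
S [Fri 18:00, Sun 19:00] → after → no.
U [Mon 18:00, Wed 10:00] → overlaps → yes.
W [Fri 17:00, Sun 03:00] → after → no.
Z [Fri 19:00, Sat 19:00] → after → no.
Result: D, J, U.

D, J, U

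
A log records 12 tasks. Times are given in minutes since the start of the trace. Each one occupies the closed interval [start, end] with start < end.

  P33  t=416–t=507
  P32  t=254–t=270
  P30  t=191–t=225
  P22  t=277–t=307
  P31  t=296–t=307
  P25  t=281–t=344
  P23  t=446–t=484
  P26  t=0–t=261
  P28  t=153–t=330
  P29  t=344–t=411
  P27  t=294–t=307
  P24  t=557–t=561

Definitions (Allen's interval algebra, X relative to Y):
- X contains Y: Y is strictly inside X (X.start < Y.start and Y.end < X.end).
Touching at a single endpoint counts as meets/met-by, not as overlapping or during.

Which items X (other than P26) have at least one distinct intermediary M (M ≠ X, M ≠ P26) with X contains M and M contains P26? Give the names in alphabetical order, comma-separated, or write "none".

Target P26 = [t=0, t=261].
Intermediaries M with M contains P26: none.
Union: none.

none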